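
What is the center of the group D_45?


Z(G) = {g ∈ G | gx = xg for all x ∈ G}
For odd n, Z(D_n) = {e}: no nontrivial rotation commutes with all reflections

Z(D_45) = {e}


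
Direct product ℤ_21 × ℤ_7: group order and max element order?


|ℤ_21 × ℤ_7| = 21 × 7 = 147
Max element order = lcm(21,7) = 21
Cyclic? No (gcd=7)

|ℤ_21×ℤ_7| = 147, max element order = 21


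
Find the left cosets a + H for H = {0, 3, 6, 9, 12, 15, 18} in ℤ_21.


H = {0, 3, 6, 9, 12, 15, 18}, |H| = 7
Number of cosets = |G|/|H| = 21/7 = 3
0 + H = {0, 3, 6, 9, 12, 15, 18}
1 + H = {1, 4, 7, 10, 13, 16, 19}
2 + H = {2, 5, 8, 11, 14, 17, 20}

Cosets: 0+H={0,3,6,9,12,15,18}; 1+H={1,4,7,10,13,16,19}; 2+H={2,5,8,11,14,17,20}


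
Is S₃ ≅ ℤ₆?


Comparing S₃ and ℤ₆:
S₃ is non-abelian, ℤ₆ is abelian

No, S₃ ≇ ℤ₆


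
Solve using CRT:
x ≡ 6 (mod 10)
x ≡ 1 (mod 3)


m₁ = 10, m₂ = 3, gcd = 1, so CRT applies. M = m₁·m₂ = 30
Let M₁ = M/m₁ = 3, M₂ = M/m₂ = 10
Find y₁ ≡ M₁⁻¹ (mod m₁): 3⁻¹ ≡ 7 (mod 10)
Find y₂ ≡ M₂⁻¹ (mod m₂): 10⁻¹ ≡ 1 (mod 3)
x = a₁·M₁·y₁ + a₂·M₂·y₂ = 6·3·7 + 1·10·1 = 136
Reduce mod 30: x ≡ 16
Check: 16 mod 10 = 6 ✓, 16 mod 3 = 1 ✓

x ≡ 16 (mod 30)


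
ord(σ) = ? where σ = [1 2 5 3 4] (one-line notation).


Cycle decomposition: (3 5 4)
Cycle lengths: 3
Order = lcm(3) = 3

ord(σ) = 3


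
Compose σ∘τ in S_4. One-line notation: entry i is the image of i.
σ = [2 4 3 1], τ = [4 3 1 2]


σ∘τ: apply τ first, then σ
1 →τ 4 →σ 1
2 →τ 3 →σ 3
3 →τ 1 →σ 2
4 →τ 2 →σ 4

σ∘τ = [1 3 2 4]


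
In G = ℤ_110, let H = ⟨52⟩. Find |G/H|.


|⟨52⟩| = n / gcd(52, 110) = 110 / 2 = 55
H is normal (ℤ_110 is abelian).
|G/H| = |G| / |H| = 110 / 55 = 2

|G/H| = 2


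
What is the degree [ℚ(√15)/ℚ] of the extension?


√15 has minimal polynomial x² - 15 (irreducible over ℚ since 15 is squarefree)

[ℚ(√15)/ℚ] = 2


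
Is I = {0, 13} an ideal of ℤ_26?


Check ideal conditions for I = {0, 13} in ℤ_26:
(1) I is an additive subgroup? Yes
(2) For r ∈ ℤ_26 and a ∈ I: r·a ∈ I? Yes

Yes, I is an ideal of ℤ_26


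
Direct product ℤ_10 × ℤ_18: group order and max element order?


|ℤ_10 × ℤ_18| = 10 × 18 = 180
Max element order = lcm(10,18) = 90
Cyclic? No (gcd=2)

|ℤ_10×ℤ_18| = 180, max element order = 90


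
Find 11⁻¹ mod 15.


Use the extended Euclidean algorithm to write 1 = 11·s + 15·t; then s mod 15 is the inverse.
Euclidean algorithm:
  11 = 0·15 + 11
  15 = 1·11 + 4
  11 = 2·4 + 3
  4 = 1·3 + 1
  3 = 3·1 + 0
gcd(11,15) = 1
Back-substitution gives: 11·(-4) + 15·(3) = 1
So 11⁻¹ ≡ -4 ≡ 11 (mod 15)
Check: 11 × 11 = 121 ≡ 1 (mod 15) ✓

11⁻¹ ≡ 11 (mod 15)


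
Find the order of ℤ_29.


ℤ_n has n elements.

|ℤ_29| = 29


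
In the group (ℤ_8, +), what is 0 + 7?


Operation: addition mod 8
0 + 7 = (a + b) mod 8 with a = 0, b = 7

0 + 7 = 7


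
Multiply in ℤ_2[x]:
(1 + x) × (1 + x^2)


Expand and collect like terms; reduce coefficients mod 2:
x^0: 1·1 = 1 ≡ 1 (mod 2)
x^1: 1·0 + 1·1 = 1 ≡ 1 (mod 2)
x^2: 1·1 + 1·0 = 1 ≡ 1 (mod 2)
x^3: 1·1 = 1 ≡ 1 (mod 2)
Result: 1 + x + x^2 + x^3

f · g = 1 + x + x^2 + x^3


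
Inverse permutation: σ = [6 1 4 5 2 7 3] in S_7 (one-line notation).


To find σ⁻¹, swap domain and range:
σ(1) = 6 → σ⁻¹(6) = 1
σ(2) = 1 → σ⁻¹(1) = 2
σ(3) = 4 → σ⁻¹(4) = 3
σ(4) = 5 → σ⁻¹(5) = 4
σ(5) = 2 → σ⁻¹(2) = 5
σ(6) = 7 → σ⁻¹(7) = 6
σ(7) = 3 → σ⁻¹(3) = 7

σ⁻¹ = [2 5 7 3 4 1 6]


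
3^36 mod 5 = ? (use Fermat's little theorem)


Fermat's little theorem: if p is prime and gcd(a,p)=1, then a^(p-1) ≡ 1 (mod p)
p = 5 is prime, gcd(3,5) = 1
Reduce exponent: 36 mod 4 = 0
So 3^36 ≡ 3^0 (mod 5)
3^0 = 1

3^36 ≡ 1 (mod 5)


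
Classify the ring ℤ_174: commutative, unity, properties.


ℤ_174 is a commutative ring with unity 1; 174 = 2×87 is composite, so 2·87 ≡ 0 gives zero divisors (not an integral domain)
Commutative: Yes
Integral domain: No
Has unity: Yes

ℤ_174: Commutative=Yes, Unity=Yes


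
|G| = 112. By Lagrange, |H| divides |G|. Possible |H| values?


Lagrange's theorem: |H| divides |G|
|G| = 112
Divisors of 112: 1, 2, 4, 7, 8, 14, 16, 28, 56, 112

Possible subgroup orders: {1, 2, 4, 7, 8, 14, 16, 28, 56, 112}


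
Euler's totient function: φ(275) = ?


Factor n: 275 = 5^2 × 11
φ(n) = n · ∏(1 - 1/p) over distinct primes p | n
φ(275) = 275 · (1 - 1/5) · (1 - 1/11) = 200

φ(275) = 200


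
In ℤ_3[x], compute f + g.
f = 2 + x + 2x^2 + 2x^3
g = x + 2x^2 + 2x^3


Add coefficients mod 3:
x^0: 2 + 0 = 2 (mod 3)
x^1: 1 + 1 = 2 (mod 3)
x^2: 2 + 2 = 1 (mod 3)
x^3: 2 + 2 = 1 (mod 3)
Result: 2 + 2x + x^2 + x^3

f + g = 2 + 2x + x^2 + x^3


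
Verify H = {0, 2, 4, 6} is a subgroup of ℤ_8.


Subgroup test for H = {0, 2, 4, 6} in (ℤ_8, +):
(1) 0 ∈ H? Yes
(2) Closure: for all a,b ∈ H, (a+b) mod 8 ∈ H? Yes
(3) Inverses: for all a ∈ H, -a mod 8 ∈ H? Yes

Yes, H is a subgroup of ℤ_8


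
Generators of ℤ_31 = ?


g generates ℤ_n iff gcd(g,n) = 1
Prime factors of 31: 31
Generators are g ∈ {1,...,30} not divisible by any of these primes.
Generators: {1, 2, 3, 4, 5, 6, 7, 8, 9, 10, 11, 12, 13, 14, 15, 16, 17, 18, 19, 20, 21, 22, 23, 24, 25, 26, 27, 28, 29, 30}
Number of generators = φ(31) = 30

Generators of ℤ_31 = {1, 2, 3, 4, 5, 6, 7, 8, 9, 10, 11, 12, 13, 14, 15, 16, 17, 18, 19, 20, 21, 22, 23, 24, 25, 26, 27, 28, 29, 30}


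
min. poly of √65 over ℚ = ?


√65 satisfies x² - 65 = 0, irreducible over ℚ since 65 is squarefree

Minimal polynomial: x² - 65


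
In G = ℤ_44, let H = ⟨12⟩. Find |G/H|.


|⟨12⟩| = n / gcd(12, 44) = 44 / 4 = 11
H is normal (ℤ_44 is abelian).
|G/H| = |G| / |H| = 44 / 11 = 4

|G/H| = 4


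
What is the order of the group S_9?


|S_n| = n! (number of permutations of n symbols)
|S_9| = 9! = 362880

|S_9| = 362880


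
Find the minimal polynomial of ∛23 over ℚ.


∛23 satisfies x³ - 23 = 0, irreducible over ℚ (no rational root; 23 is not a perfect cube)

Minimal polynomial: x³ - 23


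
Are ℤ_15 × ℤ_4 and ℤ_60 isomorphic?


Comparing ℤ_15 × ℤ_4 and ℤ_60:
gcd(15,4) = 1, so ℤ_15 × ℤ_4 ≅ ℤ_60 (CRT)

Yes, ℤ_15 × ℤ_4 ≅ ℤ_60


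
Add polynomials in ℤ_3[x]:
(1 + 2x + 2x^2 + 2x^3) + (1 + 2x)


Add coefficients mod 3:
x^0: 1 + 1 = 2 (mod 3)
x^1: 2 + 2 = 1 (mod 3)
x^2: 2 + 0 = 2 (mod 3)
x^3: 2 + 0 = 2 (mod 3)
Result: 2 + x + 2x^2 + 2x^3

f + g = 2 + x + 2x^2 + 2x^3


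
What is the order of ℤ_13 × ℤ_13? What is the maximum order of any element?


|ℤ_13 × ℤ_13| = 13 × 13 = 169
Max element order = lcm(13,13) = 13
Cyclic? No (gcd=13)

|ℤ_13×ℤ_13| = 169, max element order = 13


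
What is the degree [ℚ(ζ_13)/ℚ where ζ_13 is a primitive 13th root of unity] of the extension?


[ℚ(ζ_n):ℚ] = deg Φ_n(x) = φ(n). Here φ(13) = 12

[ℚ(ζ_13)/ℚ where ζ_13 is a primitive 13th root of unity] = 12


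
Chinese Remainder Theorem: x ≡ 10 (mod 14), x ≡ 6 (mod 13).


m₁ = 14, m₂ = 13, gcd = 1, so CRT applies. M = m₁·m₂ = 182
Let M₁ = M/m₁ = 13, M₂ = M/m₂ = 14
Find y₁ ≡ M₁⁻¹ (mod m₁): 13⁻¹ ≡ 13 (mod 14)
Find y₂ ≡ M₂⁻¹ (mod m₂): 14⁻¹ ≡ 1 (mod 13)
x = a₁·M₁·y₁ + a₂·M₂·y₂ = 10·13·13 + 6·14·1 = 1774
Reduce mod 182: x ≡ 136
Check: 136 mod 14 = 10 ✓, 136 mod 13 = 6 ✓

x ≡ 136 (mod 182)


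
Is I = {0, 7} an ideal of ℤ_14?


Check ideal conditions for I = {0, 7} in ℤ_14:
(1) I is an additive subgroup? Yes
(2) For r ∈ ℤ_14 and a ∈ I: r·a ∈ I? Yes

Yes, I is an ideal of ℤ_14


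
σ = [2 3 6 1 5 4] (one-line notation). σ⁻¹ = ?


To find σ⁻¹, swap domain and range:
σ(1) = 2 → σ⁻¹(2) = 1
σ(2) = 3 → σ⁻¹(3) = 2
σ(3) = 6 → σ⁻¹(6) = 3
σ(4) = 1 → σ⁻¹(1) = 4
σ(5) = 5 → σ⁻¹(5) = 5
σ(6) = 4 → σ⁻¹(4) = 6

σ⁻¹ = [4 1 2 6 5 3]


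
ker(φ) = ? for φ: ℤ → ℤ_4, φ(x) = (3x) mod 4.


Kernel = preimage of identity
ker(φ) = {x ∈ ℤ : 3x ≡ 0 (mod 4)}. gcd(3,4) = 1, so 3x ≡ 0 (mod 4) ⟺ x ≡ 0 (mod 4/1 = 4). Hence ker(φ) = 4ℤ

ker(φ) = 4ℤ


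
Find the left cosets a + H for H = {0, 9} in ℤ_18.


H = {0, 9}, |H| = 2
Number of cosets = |G|/|H| = 18/2 = 9
0 + H = {0, 9}
1 + H = {1, 10}
2 + H = {2, 11}
3 + H = {3, 12}
4 + H = {4, 13}
5 + H = {5, 14}
6 + H = {6, 15}
7 + H = {7, 16}
8 + H = {8, 17}

Cosets: 0+H={0,9}; 1+H={1,10}; 2+H={2,11}; 3+H={3,12}; 4+H={4,13}; 5+H={5,14}; 6+H={6,15}; 7+H={7,16}; 8+H={8,17}


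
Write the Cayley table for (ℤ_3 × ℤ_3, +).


Elements: {(0,0), (0,1), (0,2), (1,0), (1,1), (1,2), (2,0), (2,1), (2,2)}
Operation: componentwise addition mod (3, 3)
Entry (a, b) = ((a₁+b₁) mod 3, (a₂+b₂) mod 3)

Cayley table:
      | (0,0) | (0,1) | (0,2) | (1,0) | (1,1) | (1,2) | (2,0) | (2,1) | (2,2)
(0,0) | (0,0) | (0,1) | (0,2) | (1,0) | (1,1) | (1,2) | (2,0) | (2,1) | (2,2)
(0,1) | (0,1) | (0,2) | (0,0) | (1,1) | (1,2) | (1,0) | (2,1) | (2,2) | (2,0)
(0,2) | (0,2) | (0,0) | (0,1) | (1,2) | (1,0) | (1,1) | (2,2) | (2,0) | (2,1)
(1,0) | (1,0) | (1,1) | (1,2) | (2,0) | (2,1) | (2,2) | (0,0) | (0,1) | (0,2)
(1,1) | (1,1) | (1,2) | (1,0) | (2,1) | (2,2) | (2,0) | (0,1) | (0,2) | (0,0)
(1,2) | (1,2) | (1,0) | (1,1) | (2,2) | (2,0) | (2,1) | (0,2) | (0,0) | (0,1)
(2,0) | (2,0) | (2,1) | (2,2) | (0,0) | (0,1) | (0,2) | (1,0) | (1,1) | (1,2)
(2,1) | (2,1) | (2,2) | (2,0) | (0,1) | (0,2) | (0,0) | (1,1) | (1,2) | (1,0)
(2,2) | (2,2) | (2,0) | (2,1) | (0,2) | (0,0) | (0,1) | (1,2) | (1,0) | (1,1)


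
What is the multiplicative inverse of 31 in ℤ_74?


Use the extended Euclidean algorithm to write 1 = 31·s + 74·t; then s mod 74 is the inverse.
Euclidean algorithm:
  31 = 0·74 + 31
  74 = 2·31 + 12
  31 = 2·12 + 7
  12 = 1·7 + 5
  7 = 1·5 + 2
  5 = 2·2 + 1
  2 = 2·1 + 0
gcd(31,74) = 1
Back-substitution gives: 31·(-31) + 74·(13) = 1
So 31⁻¹ ≡ -31 ≡ 43 (mod 74)
Check: 31 × 43 = 1333 ≡ 1 (mod 74) ✓

31⁻¹ ≡ 43 (mod 74)


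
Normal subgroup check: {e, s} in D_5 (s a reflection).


H = {e, s} in D_5 (s a reflection)
r·s·r⁻¹ = sr⁻² ≠ s for n ≥ 3, so {e, s} is not closed under conjugation

No, not a normal subgroup


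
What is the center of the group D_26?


Z(G) = {g ∈ G | gx = xg for all x ∈ G}
For even n, Z(D_n) = {e, r^(n/2)}: the 180° rotation r^13 commutes with every reflection and rotation

Z(D_26) = {e, r^13}


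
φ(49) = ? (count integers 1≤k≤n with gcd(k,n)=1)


Factor n: 49 = 7^2
φ(n) = n · ∏(1 - 1/p) over distinct primes p | n
φ(49) = 49 · (1 - 1/7) = 42

φ(49) = 42


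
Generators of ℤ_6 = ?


g generates ℤ_n iff gcd(g,n) = 1
Checking each g ∈ {1,...,5}:
gcd(1,6) = 1
gcd(2,6) = 2
gcd(3,6) = 3
gcd(4,6) = 2
gcd(5,6) = 1
Generators: {1, 5}
Number of generators = φ(6) = 2

Generators of ℤ_6 = {1, 5}


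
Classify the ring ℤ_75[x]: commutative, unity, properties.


ℤ_75 has zero divisors (3·25 ≡ 0), and these lift to constant zero divisors in ℤ_75[x]; so not an integral domain
Commutative: Yes
Integral domain: No
Has unity: Yes

ℤ_75[x]: Commutative=Yes, Unity=Yes


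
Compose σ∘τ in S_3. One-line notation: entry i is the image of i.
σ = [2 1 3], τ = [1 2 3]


σ∘τ: apply τ first, then σ
1 →τ 1 →σ 2
2 →τ 2 →σ 1
3 →τ 3 →σ 3

σ∘τ = [2 1 3]


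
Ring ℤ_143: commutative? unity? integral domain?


ℤ_143 is a commutative ring with unity 1; 143 = 11×13 is composite, so 11·13 ≡ 0 gives zero divisors (not an integral domain)
Commutative: Yes
Integral domain: No
Has unity: Yes

ℤ_143: Commutative=Yes, Unity=Yes


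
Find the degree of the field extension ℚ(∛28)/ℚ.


∛28 has minimal polynomial x³ - 28 (irreducible over ℚ since 28 is not a perfect cube)

[ℚ(∛28)/ℚ] = 3


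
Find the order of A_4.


|A_n| = n!/2 (even permutations)
|A_4| = 4!/2 = 24/2 = 12

|A_4| = 12


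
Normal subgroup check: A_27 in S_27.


H = A_27 in S_27
A_27 has index 2 in S_27, and every subgroup of index 2 is normal

Yes, normal subgroup


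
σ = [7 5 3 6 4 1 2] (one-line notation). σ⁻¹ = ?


To find σ⁻¹, swap domain and range:
σ(1) = 7 → σ⁻¹(7) = 1
σ(2) = 5 → σ⁻¹(5) = 2
σ(3) = 3 → σ⁻¹(3) = 3
σ(4) = 6 → σ⁻¹(6) = 4
σ(5) = 4 → σ⁻¹(4) = 5
σ(6) = 1 → σ⁻¹(1) = 6
σ(7) = 2 → σ⁻¹(2) = 7

σ⁻¹ = [6 7 3 5 2 4 1]


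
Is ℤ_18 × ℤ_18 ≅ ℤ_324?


Comparing ℤ_18 × ℤ_18 and ℤ_324:
gcd(18,18) = 18 ≠ 1. Max element order in ℤ_18×ℤ_18 is lcm(18,18) = 18 < 324, so it has no element of order 324

No, ℤ_18 × ℤ_18 ≇ ℤ_324


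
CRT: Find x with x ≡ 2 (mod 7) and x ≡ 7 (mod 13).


m₁ = 7, m₂ = 13, gcd = 1, so CRT applies. M = m₁·m₂ = 91
Let M₁ = M/m₁ = 13, M₂ = M/m₂ = 7
Find y₁ ≡ M₁⁻¹ (mod m₁): 13⁻¹ ≡ 6 (mod 7)
Find y₂ ≡ M₂⁻¹ (mod m₂): 7⁻¹ ≡ 2 (mod 13)
x = a₁·M₁·y₁ + a₂·M₂·y₂ = 2·13·6 + 7·7·2 = 254
Reduce mod 91: x ≡ 72
Check: 72 mod 7 = 2 ✓, 72 mod 13 = 7 ✓

x ≡ 72 (mod 91)


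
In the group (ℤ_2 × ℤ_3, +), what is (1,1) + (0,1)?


Operation: componentwise addition mod (2, 3)
(1,1) + (0,1) = ((a₁+b₁) mod 2, (a₂+b₂) mod 3) with a = (1,1), b = (0,1)

(1,1) + (0,1) = (1,2)


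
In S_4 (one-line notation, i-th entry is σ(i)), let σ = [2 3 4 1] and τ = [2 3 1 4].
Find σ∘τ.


σ∘τ: apply τ first, then σ
1 →τ 2 →σ 3
2 →τ 3 →σ 4
3 →τ 1 →σ 2
4 →τ 4 →σ 1

σ∘τ = [3 4 2 1]


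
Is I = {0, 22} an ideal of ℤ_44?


Check ideal conditions for I = {0, 22} in ℤ_44:
(1) I is an additive subgroup? Yes
(2) For r ∈ ℤ_44 and a ∈ I: r·a ∈ I? Yes

Yes, I is an ideal of ℤ_44


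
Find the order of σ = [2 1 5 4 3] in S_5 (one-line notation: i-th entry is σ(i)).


Cycle decomposition: (1 2) (3 5)
Cycle lengths: 2, 2
Order = lcm(2, 2) = 2

ord(σ) = 2


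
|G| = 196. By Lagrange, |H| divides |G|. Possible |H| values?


Lagrange's theorem: |H| divides |G|
|G| = 196
Divisors of 196: 1, 2, 4, 7, 14, 28, 49, 98, 196

Possible subgroup orders: {1, 2, 4, 7, 14, 28, 49, 98, 196}


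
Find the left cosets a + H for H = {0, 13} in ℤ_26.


H = {0, 13}, |H| = 2
Number of cosets = |G|/|H| = 26/2 = 13
0 + H = {0, 13}
1 + H = {1, 14}
2 + H = {2, 15}
3 + H = {3, 16}
4 + H = {4, 17}
5 + H = {5, 18}
6 + H = {6, 19}
7 + H = {7, 20}
8 + H = {8, 21}
9 + H = {9, 22}
10 + H = {10, 23}
11 + H = {11, 24}
12 + H = {12, 25}

Cosets: 0+H={0,13}; 1+H={1,14}; 2+H={2,15}; 3+H={3,16}; 4+H={4,17}; 5+H={5,18}; 6+H={6,19}; 7+H={7,20}; 8+H={8,21}; 9+H={9,22}; 10+H={10,23}; 11+H={11,24}; 12+H={12,25}


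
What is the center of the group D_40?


Z(G) = {g ∈ G | gx = xg for all x ∈ G}
For even n, Z(D_n) = {e, r^(n/2)}: the 180° rotation r^20 commutes with every reflection and rotation

Z(D_40) = {e, r^20}


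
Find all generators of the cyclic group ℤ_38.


g generates ℤ_n iff gcd(g,n) = 1
Prime factors of 38: 2, 19
Generators are g ∈ {1,...,37} not divisible by any of these primes.
Generators: {1, 3, 5, 7, 9, 11, 13, 15, 17, 21, 23, 25, 27, 29, 31, 33, 35, 37}
Number of generators = φ(38) = 18

Generators of ℤ_38 = {1, 3, 5, 7, 9, 11, 13, 15, 17, 21, 23, 25, 27, 29, 31, 33, 35, 37}


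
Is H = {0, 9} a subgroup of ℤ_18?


Subgroup test for H = {0, 9} in (ℤ_18, +):
(1) 0 ∈ H? Yes
(2) Closure: for all a,b ∈ H, (a+b) mod 18 ∈ H? Yes
(3) Inverses: for all a ∈ H, -a mod 18 ∈ H? Yes

Yes, H is a subgroup of ℤ_18


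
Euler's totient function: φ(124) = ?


Factor n: 124 = 2^2 × 31
φ(n) = n · ∏(1 - 1/p) over distinct primes p | n
φ(124) = 124 · (1 - 1/2) · (1 - 1/31) = 60

φ(124) = 60


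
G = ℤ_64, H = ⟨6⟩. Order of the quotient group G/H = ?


|⟨6⟩| = n / gcd(6, 64) = 64 / 2 = 32
H is normal (ℤ_64 is abelian).
|G/H| = |G| / |H| = 64 / 32 = 2

|G/H| = 2


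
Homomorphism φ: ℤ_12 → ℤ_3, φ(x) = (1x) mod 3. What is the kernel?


Kernel = preimage of identity
ker(φ) = {x ∈ ℤ_12 : 1x ≡ 0 (mod 3)}. Since 3 | 12, φ is well-defined. The kernel is the cyclic subgroup ⟨3⟩ of ℤ_12 (order 4), i.e. {0, 3, 6, 9}

ker(φ) = {0, 3, 6, 9}


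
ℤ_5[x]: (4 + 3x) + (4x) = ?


Add coefficients mod 5:
x^0: 4 + 0 = 4 (mod 5)
x^1: 3 + 4 = 2 (mod 5)
Result: 4 + 2x

f + g = 4 + 2x


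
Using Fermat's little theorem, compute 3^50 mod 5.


Fermat's little theorem: if p is prime and gcd(a,p)=1, then a^(p-1) ≡ 1 (mod p)
p = 5 is prime, gcd(3,5) = 1
Reduce exponent: 50 mod 4 = 2
So 3^50 ≡ 3^2 (mod 5)
3^2 mod 5 = 4

3^50 ≡ 4 (mod 5)


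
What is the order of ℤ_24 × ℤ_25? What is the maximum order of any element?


|ℤ_24 × ℤ_25| = 24 × 25 = 600
Max element order = lcm(24,25) = 600
Cyclic? Yes (gcd=1)

|ℤ_24×ℤ_25| = 600, max element order = 600


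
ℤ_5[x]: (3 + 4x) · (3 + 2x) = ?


Expand and collect like terms; reduce coefficients mod 5:
x^0: 3·3 = 9 ≡ 4 (mod 5)
x^1: 3·2 + 4·3 = 18 ≡ 3 (mod 5)
x^2: 4·2 = 8 ≡ 3 (mod 5)
Result: 4 + 3x + 3x^2

f · g = 4 + 3x + 3x^2


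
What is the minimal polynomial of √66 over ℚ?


√66 satisfies x² - 66 = 0, irreducible over ℚ since 66 is squarefree

Minimal polynomial: x² - 66


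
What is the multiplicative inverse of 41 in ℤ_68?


Use the extended Euclidean algorithm to write 1 = 41·s + 68·t; then s mod 68 is the inverse.
Euclidean algorithm:
  41 = 0·68 + 41
  68 = 1·41 + 27
  41 = 1·27 + 14
  27 = 1·14 + 13
  14 = 1·13 + 1
  13 = 13·1 + 0
gcd(41,68) = 1
Back-substitution gives: 41·(5) + 68·(-3) = 1
So 41⁻¹ ≡ 5 ≡ 5 (mod 68)
Check: 41 × 5 = 205 ≡ 1 (mod 68) ✓

41⁻¹ ≡ 5 (mod 68)


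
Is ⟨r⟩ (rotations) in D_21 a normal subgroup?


H = ⟨r⟩ (rotations) in D_21
The rotation subgroup ⟨r⟩ has index 2 in D_21, so it is normal

Yes, normal subgroup


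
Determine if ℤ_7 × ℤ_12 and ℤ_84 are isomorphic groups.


Comparing ℤ_7 × ℤ_12 and ℤ_84:
gcd(7,12) = 1, so ℤ_7 × ℤ_12 ≅ ℤ_84 (CRT)

Yes, ℤ_7 × ℤ_12 ≅ ℤ_84


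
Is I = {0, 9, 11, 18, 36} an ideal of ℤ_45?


Check ideal conditions for I = {0, 9, 11, 18, 36} in ℤ_45:
(1) I is an additive subgroup? No
(2) For r ∈ ℤ_45 and a ∈ I: r·a ∈ I? No  [counterexample: r=2, a=11, r·a mod 45 = 22 ∉ I]

No, I is not an ideal of ℤ_45


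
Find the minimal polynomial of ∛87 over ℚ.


∛87 satisfies x³ - 87 = 0, irreducible over ℚ (no rational root; 87 is not a perfect cube)

Minimal polynomial: x³ - 87


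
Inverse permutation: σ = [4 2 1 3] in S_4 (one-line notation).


To find σ⁻¹, swap domain and range:
σ(1) = 4 → σ⁻¹(4) = 1
σ(2) = 2 → σ⁻¹(2) = 2
σ(3) = 1 → σ⁻¹(1) = 3
σ(4) = 3 → σ⁻¹(3) = 4

σ⁻¹ = [3 2 4 1]


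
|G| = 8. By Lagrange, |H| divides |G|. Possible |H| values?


Lagrange's theorem: |H| divides |G|
|G| = 8
Divisors of 8: 1, 2, 4, 8

Possible subgroup orders: {1, 2, 4, 8}


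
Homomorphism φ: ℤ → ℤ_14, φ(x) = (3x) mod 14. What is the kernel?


Kernel = preimage of identity
ker(φ) = {x ∈ ℤ : 3x ≡ 0 (mod 14)}. gcd(3,14) = 1, so 3x ≡ 0 (mod 14) ⟺ x ≡ 0 (mod 14/1 = 14). Hence ker(φ) = 14ℤ

ker(φ) = 14ℤ


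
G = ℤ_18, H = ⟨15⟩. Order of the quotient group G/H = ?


|⟨15⟩| = n / gcd(15, 18) = 18 / 3 = 6
H is normal (ℤ_18 is abelian).
|G/H| = |G| / |H| = 18 / 6 = 3

|G/H| = 3


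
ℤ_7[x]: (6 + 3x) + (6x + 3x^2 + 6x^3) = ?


Add coefficients mod 7:
x^0: 6 + 0 = 6 (mod 7)
x^1: 3 + 6 = 2 (mod 7)
x^2: 0 + 3 = 3 (mod 7)
x^3: 0 + 6 = 6 (mod 7)
Result: 6 + 2x + 3x^2 + 6x^3

f + g = 6 + 2x + 3x^2 + 6x^3


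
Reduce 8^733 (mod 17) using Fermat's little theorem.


Fermat's little theorem: if p is prime and gcd(a,p)=1, then a^(p-1) ≡ 1 (mod p)
p = 17 is prime, gcd(8,17) = 1
Reduce exponent: 733 mod 16 = 13
So 8^733 ≡ 8^13 (mod 17)
8^13 mod 17 = 9

8^733 ≡ 9 (mod 17)


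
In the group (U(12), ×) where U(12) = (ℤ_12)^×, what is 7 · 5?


Operation: multiplication mod 12
7 · 5 = (a × b) mod 12 with a = 7, b = 5

7 · 5 = 11


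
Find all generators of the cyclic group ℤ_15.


g generates ℤ_n iff gcd(g,n) = 1
Checking each g ∈ {1,...,14}:
gcd(1,15) = 1
gcd(2,15) = 1
gcd(3,15) = 3
gcd(4,15) = 1
gcd(5,15) = 5
gcd(6,15) = 3
gcd(7,15) = 1
gcd(8,15) = 1
gcd(9,15) = 3
gcd(10,15) = 5
gcd(11,15) = 1
gcd(12,15) = 3
gcd(13,15) = 1
gcd(14,15) = 1
Generators: {1, 2, 4, 7, 8, 11, 13, 14}
Number of generators = φ(15) = 8

Generators of ℤ_15 = {1, 2, 4, 7, 8, 11, 13, 14}


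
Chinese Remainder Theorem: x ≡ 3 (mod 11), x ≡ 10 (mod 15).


m₁ = 11, m₂ = 15, gcd = 1, so CRT applies. M = m₁·m₂ = 165
Let M₁ = M/m₁ = 15, M₂ = M/m₂ = 11
Find y₁ ≡ M₁⁻¹ (mod m₁): 15⁻¹ ≡ 3 (mod 11)
Find y₂ ≡ M₂⁻¹ (mod m₂): 11⁻¹ ≡ 11 (mod 15)
x = a₁·M₁·y₁ + a₂·M₂·y₂ = 3·15·3 + 10·11·11 = 1345
Reduce mod 165: x ≡ 25
Check: 25 mod 11 = 3 ✓, 25 mod 15 = 10 ✓

x ≡ 25 (mod 165)


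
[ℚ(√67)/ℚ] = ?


√67 has minimal polynomial x² - 67 (irreducible over ℚ since 67 is squarefree)

[ℚ(√67)/ℚ] = 2


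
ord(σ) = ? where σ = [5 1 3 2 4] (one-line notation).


Cycle decomposition: (1 5 4 2)
Cycle lengths: 4
Order = lcm(4) = 4

ord(σ) = 4


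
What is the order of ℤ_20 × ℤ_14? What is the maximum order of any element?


|ℤ_20 × ℤ_14| = 20 × 14 = 280
Max element order = lcm(20,14) = 140
Cyclic? No (gcd=2)

|ℤ_20×ℤ_14| = 280, max element order = 140


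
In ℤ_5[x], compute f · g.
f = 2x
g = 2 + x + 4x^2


Expand and collect like terms; reduce coefficients mod 5:
x^0: 0·2 = 0 ≡ 0 (mod 5)
x^1: 0·1 + 2·2 = 4 ≡ 4 (mod 5)
x^2: 0·4 + 2·1 = 2 ≡ 2 (mod 5)
x^3: 2·4 = 8 ≡ 3 (mod 5)
Result: 4x + 2x^2 + 3x^3

f · g = 4x + 2x^2 + 3x^3


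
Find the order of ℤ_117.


ℤ_n has n elements.

|ℤ_117| = 117


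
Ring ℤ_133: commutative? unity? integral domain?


ℤ_133 is a commutative ring with unity 1; 133 = 7×19 is composite, so 7·19 ≡ 0 gives zero divisors (not an integral domain)
Commutative: Yes
Integral domain: No
Has unity: Yes

ℤ_133: Commutative=Yes, Unity=Yes


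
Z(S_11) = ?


Z(G) = {g ∈ G | gx = xg for all x ∈ G}
S_n is non-abelian for n ≥ 3; Z(S_11) is trivial

Z(S_11) = {e}


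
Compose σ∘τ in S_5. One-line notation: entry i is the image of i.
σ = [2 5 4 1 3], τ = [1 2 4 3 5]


σ∘τ: apply τ first, then σ
1 →τ 1 →σ 2
2 →τ 2 →σ 5
3 →τ 4 →σ 1
4 →τ 3 →σ 4
5 →τ 5 →σ 3

σ∘τ = [2 5 1 4 3]


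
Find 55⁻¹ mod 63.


Use the extended Euclidean algorithm to write 1 = 55·s + 63·t; then s mod 63 is the inverse.
Euclidean algorithm:
  55 = 0·63 + 55
  63 = 1·55 + 8
  55 = 6·8 + 7
  8 = 1·7 + 1
  7 = 7·1 + 0
gcd(55,63) = 1
Back-substitution gives: 55·(-8) + 63·(7) = 1
So 55⁻¹ ≡ -8 ≡ 55 (mod 63)
Check: 55 × 55 = 3025 ≡ 1 (mod 63) ✓

55⁻¹ ≡ 55 (mod 63)


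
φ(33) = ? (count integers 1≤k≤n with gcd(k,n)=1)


Factor n: 33 = 3 × 11
φ(n) = n · ∏(1 - 1/p) over distinct primes p | n
φ(33) = 33 · (1 - 1/3) · (1 - 1/11) = 20

φ(33) = 20


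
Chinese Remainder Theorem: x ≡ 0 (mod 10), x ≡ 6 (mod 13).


m₁ = 10, m₂ = 13, gcd = 1, so CRT applies. M = m₁·m₂ = 130
Let M₁ = M/m₁ = 13, M₂ = M/m₂ = 10
Find y₁ ≡ M₁⁻¹ (mod m₁): 13⁻¹ ≡ 7 (mod 10)
Find y₂ ≡ M₂⁻¹ (mod m₂): 10⁻¹ ≡ 4 (mod 13)
x = a₁·M₁·y₁ + a₂·M₂·y₂ = 0·13·7 + 6·10·4 = 240
Reduce mod 130: x ≡ 110
Check: 110 mod 10 = 0 ✓, 110 mod 13 = 6 ✓

x ≡ 110 (mod 130)


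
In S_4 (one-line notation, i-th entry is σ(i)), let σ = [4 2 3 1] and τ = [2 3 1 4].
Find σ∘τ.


σ∘τ: apply τ first, then σ
1 →τ 2 →σ 2
2 →τ 3 →σ 3
3 →τ 1 →σ 4
4 →τ 4 →σ 1

σ∘τ = [2 3 4 1]


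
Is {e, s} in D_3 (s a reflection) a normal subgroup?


H = {e, s} in D_3 (s a reflection)
r·s·r⁻¹ = sr⁻² ≠ s for n ≥ 3, so {e, s} is not closed under conjugation

No, not a normal subgroup


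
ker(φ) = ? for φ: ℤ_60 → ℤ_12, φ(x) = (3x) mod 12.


Kernel = preimage of identity
ker(φ) = {x ∈ ℤ_60 : 3x ≡ 0 (mod 12)}. Since 12 | 60, φ is well-defined. The kernel is the cyclic subgroup ⟨4⟩ of ℤ_60 (order 15), i.e. {0, 4, 8, 12, 16, 20, 24, 28, 32, 36, 40, 44, 48, 52, 56}

ker(φ) = {0, 4, 8, 12, 16, 20, 24, 28, 32, 36, 40, 44, 48, 52, 56}


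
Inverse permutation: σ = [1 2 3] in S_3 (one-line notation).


To find σ⁻¹, swap domain and range:
σ(1) = 1 → σ⁻¹(1) = 1
σ(2) = 2 → σ⁻¹(2) = 2
σ(3) = 3 → σ⁻¹(3) = 3

σ⁻¹ = [1 2 3]


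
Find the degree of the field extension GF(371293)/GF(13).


GF(371293) = GF(13^5), so the extension degree is 5

[GF(371293)/GF(13)] = 5


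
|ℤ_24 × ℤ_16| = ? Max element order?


|ℤ_24 × ℤ_16| = 24 × 16 = 384
Max element order = lcm(24,16) = 48
Cyclic? No (gcd=8)

|ℤ_24×ℤ_16| = 384, max element order = 48


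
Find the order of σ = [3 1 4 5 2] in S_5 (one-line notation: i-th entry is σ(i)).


Cycle decomposition: (1 3 4 5 2)
Cycle lengths: 5
Order = lcm(5) = 5

ord(σ) = 5


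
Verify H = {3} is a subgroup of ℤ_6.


Subgroup test for H = {3} in (ℤ_6, +):
(1) 0 ∈ H? No
(2) Closure: for all a,b ∈ H, (a+b) mod 6 ∈ H? No  [counterexample: 3 + 3 = 0 ∉ H]
(3) Inverses: for all a ∈ H, -a mod 6 ∈ H? Yes

No, H is not a subgroup of ℤ_6


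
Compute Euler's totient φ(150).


Factor n: 150 = 2 × 3 × 5^2
φ(n) = n · ∏(1 - 1/p) over distinct primes p | n
φ(150) = 150 · (1 - 1/2) · (1 - 1/3) · (1 - 1/5) = 40

φ(150) = 40


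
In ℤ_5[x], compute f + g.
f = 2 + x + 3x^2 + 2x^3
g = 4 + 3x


Add coefficients mod 5:
x^0: 2 + 4 = 1 (mod 5)
x^1: 1 + 3 = 4 (mod 5)
x^2: 3 + 0 = 3 (mod 5)
x^3: 2 + 0 = 2 (mod 5)
Result: 1 + 4x + 3x^2 + 2x^3

f + g = 1 + 4x + 3x^2 + 2x^3


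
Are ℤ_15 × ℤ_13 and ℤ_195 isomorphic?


Comparing ℤ_15 × ℤ_13 and ℤ_195:
gcd(15,13) = 1, so ℤ_15 × ℤ_13 ≅ ℤ_195 (CRT)

Yes, ℤ_15 × ℤ_13 ≅ ℤ_195


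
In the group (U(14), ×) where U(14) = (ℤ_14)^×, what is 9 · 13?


Operation: multiplication mod 14
9 · 13 = (a × b) mod 14 with a = 9, b = 13

9 · 13 = 5


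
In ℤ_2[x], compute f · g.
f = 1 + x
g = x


Expand and collect like terms; reduce coefficients mod 2:
x^0: 1·0 = 0 ≡ 0 (mod 2)
x^1: 1·1 + 1·0 = 1 ≡ 1 (mod 2)
x^2: 1·1 = 1 ≡ 1 (mod 2)
Result: x + x^2

f · g = x + x^2


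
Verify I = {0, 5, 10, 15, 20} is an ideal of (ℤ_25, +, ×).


Check ideal conditions for I = {0, 5, 10, 15, 20} in ℤ_25:
(1) I is an additive subgroup? Yes
(2) For r ∈ ℤ_25 and a ∈ I: r·a ∈ I? Yes

Yes, I is an ideal of ℤ_25


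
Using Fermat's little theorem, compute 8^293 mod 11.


Fermat's little theorem: if p is prime and gcd(a,p)=1, then a^(p-1) ≡ 1 (mod p)
p = 11 is prime, gcd(8,11) = 1
Reduce exponent: 293 mod 10 = 3
So 8^293 ≡ 8^3 (mod 11)
8^3 mod 11 = 6

8^293 ≡ 6 (mod 11)


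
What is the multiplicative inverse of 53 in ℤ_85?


Use the extended Euclidean algorithm to write 1 = 53·s + 85·t; then s mod 85 is the inverse.
Euclidean algorithm:
  53 = 0·85 + 53
  85 = 1·53 + 32
  53 = 1·32 + 21
  32 = 1·21 + 11
  21 = 1·11 + 10
  11 = 1·10 + 1
  10 = 10·1 + 0
gcd(53,85) = 1
Back-substitution gives: 53·(-8) + 85·(5) = 1
So 53⁻¹ ≡ -8 ≡ 77 (mod 85)
Check: 53 × 77 = 4081 ≡ 1 (mod 85) ✓

53⁻¹ ≡ 77 (mod 85)


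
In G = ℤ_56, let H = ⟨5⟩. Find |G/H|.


|⟨5⟩| = n / gcd(5, 56) = 56 / 1 = 56
H is normal (ℤ_56 is abelian).
|G/H| = |G| / |H| = 56 / 56 = 1

|G/H| = 1


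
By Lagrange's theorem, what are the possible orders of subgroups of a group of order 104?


Lagrange's theorem: |H| divides |G|
|G| = 104
Divisors of 104: 1, 2, 4, 8, 13, 26, 52, 104

Possible subgroup orders: {1, 2, 4, 8, 13, 26, 52, 104}


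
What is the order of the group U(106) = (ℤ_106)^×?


U(n) is the group of units mod n; |U(n)| = φ(n)
|U(106)| = φ(106) = 52

|U(106) = (ℤ_106)^×| = 52


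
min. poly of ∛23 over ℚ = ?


∛23 satisfies x³ - 23 = 0, irreducible over ℚ (no rational root; 23 is not a perfect cube)

Minimal polynomial: x³ - 23


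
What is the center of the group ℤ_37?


Z(G) = {g ∈ G | gx = xg for all x ∈ G}
ℤ_37 is abelian, so Z(G) = G

Z(ℤ_37) = ℤ_37


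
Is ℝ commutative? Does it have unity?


ℝ is a field: commutative, has unity, every nonzero element is a unit (hence an integral domain)
Commutative: Yes
Integral domain: Yes
Has unity: Yes

ℝ: Commutative=Yes, Unity=Yes


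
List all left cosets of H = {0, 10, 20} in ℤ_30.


H = {0, 10, 20}, |H| = 3
Number of cosets = |G|/|H| = 30/3 = 10
0 + H = {0, 10, 20}
1 + H = {1, 11, 21}
2 + H = {2, 12, 22}
3 + H = {3, 13, 23}
4 + H = {4, 14, 24}
5 + H = {5, 15, 25}
6 + H = {6, 16, 26}
7 + H = {7, 17, 27}
8 + H = {8, 18, 28}
9 + H = {9, 19, 29}

Cosets: 0+H={0,10,20}; 1+H={1,11,21}; 2+H={2,12,22}; 3+H={3,13,23}; 4+H={4,14,24}; 5+H={5,15,25}; 6+H={6,16,26}; 7+H={7,17,27}; 8+H={8,18,28}; 9+H={9,19,29}


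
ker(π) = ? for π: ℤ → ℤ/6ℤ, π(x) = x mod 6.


Kernel = preimage of identity
ker(π) = multiples of 6 = 6ℤ

ker(π) = 6ℤ


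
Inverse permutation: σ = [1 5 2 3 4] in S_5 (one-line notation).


To find σ⁻¹, swap domain and range:
σ(1) = 1 → σ⁻¹(1) = 1
σ(2) = 5 → σ⁻¹(5) = 2
σ(3) = 2 → σ⁻¹(2) = 3
σ(4) = 3 → σ⁻¹(3) = 4
σ(5) = 4 → σ⁻¹(4) = 5

σ⁻¹ = [1 3 4 5 2]


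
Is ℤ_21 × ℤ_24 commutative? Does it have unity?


Direct product ring; commutative with unity (1,1); but (1,0)·(0,1) = (0,0) gives zero divisors, so not an integral domain
Commutative: Yes
Integral domain: No
Has unity: Yes

ℤ_21 × ℤ_24: Commutative=Yes, Unity=Yes


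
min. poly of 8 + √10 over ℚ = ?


Let α = 8 + √10. Then α - 8 = √10, so (α - 8)² = 10, giving α² - 16α + 54 = 0. Degree 2 and α ∉ ℚ, so this is the minimal polynomial.

Minimal polynomial: x² - 16x + 54


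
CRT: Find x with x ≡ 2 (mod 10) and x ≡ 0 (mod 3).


m₁ = 10, m₂ = 3, gcd = 1, so CRT applies. M = m₁·m₂ = 30
Let M₁ = M/m₁ = 3, M₂ = M/m₂ = 10
Find y₁ ≡ M₁⁻¹ (mod m₁): 3⁻¹ ≡ 7 (mod 10)
Find y₂ ≡ M₂⁻¹ (mod m₂): 10⁻¹ ≡ 1 (mod 3)
x = a₁·M₁·y₁ + a₂·M₂·y₂ = 2·3·7 + 0·10·1 = 42
Reduce mod 30: x ≡ 12
Check: 12 mod 10 = 2 ✓, 12 mod 3 = 0 ✓

x ≡ 12 (mod 30)


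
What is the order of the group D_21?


|D_n| = 2n (n rotations and n reflections)
|D_21| = 2×21 = 42

|D_21| = 42


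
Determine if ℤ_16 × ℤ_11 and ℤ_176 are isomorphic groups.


Comparing ℤ_16 × ℤ_11 and ℤ_176:
gcd(16,11) = 1, so ℤ_16 × ℤ_11 ≅ ℤ_176 (CRT)

Yes, ℤ_16 × ℤ_11 ≅ ℤ_176


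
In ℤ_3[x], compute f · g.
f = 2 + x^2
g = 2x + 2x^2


Expand and collect like terms; reduce coefficients mod 3:
x^0: 2·0 = 0 ≡ 0 (mod 3)
x^1: 2·2 + 0·0 = 4 ≡ 1 (mod 3)
x^2: 2·2 + 0·2 + 1·0 = 4 ≡ 1 (mod 3)
x^3: 0·2 + 1·2 = 2 ≡ 2 (mod 3)
x^4: 1·2 = 2 ≡ 2 (mod 3)
Result: x + x^2 + 2x^3 + 2x^4

f · g = x + x^2 + 2x^3 + 2x^4


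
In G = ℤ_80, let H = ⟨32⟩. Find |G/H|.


|⟨32⟩| = n / gcd(32, 80) = 80 / 16 = 5
H is normal (ℤ_80 is abelian).
|G/H| = |G| / |H| = 80 / 5 = 16

|G/H| = 16


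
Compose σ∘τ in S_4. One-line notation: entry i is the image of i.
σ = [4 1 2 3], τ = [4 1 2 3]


σ∘τ: apply τ first, then σ
1 →τ 4 →σ 3
2 →τ 1 →σ 4
3 →τ 2 →σ 1
4 →τ 3 →σ 2

σ∘τ = [3 4 1 2]


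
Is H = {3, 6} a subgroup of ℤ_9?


Subgroup test for H = {3, 6} in (ℤ_9, +):
(1) 0 ∈ H? No
(2) Closure: for all a,b ∈ H, (a+b) mod 9 ∈ H? No  [counterexample: 3 + 6 = 0 ∉ H]
(3) Inverses: for all a ∈ H, -a mod 9 ∈ H? Yes

No, H is not a subgroup of ℤ_9


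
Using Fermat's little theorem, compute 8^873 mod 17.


Fermat's little theorem: if p is prime and gcd(a,p)=1, then a^(p-1) ≡ 1 (mod p)
p = 17 is prime, gcd(8,17) = 1
Reduce exponent: 873 mod 16 = 9
So 8^873 ≡ 8^9 (mod 17)
8^9 mod 17 = 8

8^873 ≡ 8 (mod 17)


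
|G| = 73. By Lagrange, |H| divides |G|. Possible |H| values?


Lagrange's theorem: |H| divides |G|
|G| = 73
Divisors of 73: 1, 73

Possible subgroup orders: {1, 73}


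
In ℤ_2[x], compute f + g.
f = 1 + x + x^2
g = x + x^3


Add coefficients mod 2:
x^0: 1 + 0 = 1 (mod 2)
x^1: 1 + 1 = 0 (mod 2)
x^2: 1 + 0 = 1 (mod 2)
x^3: 0 + 1 = 1 (mod 2)
Result: 1 + x^2 + x^3

f + g = 1 + x^2 + x^3


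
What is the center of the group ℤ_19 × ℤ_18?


Z(G) = {g ∈ G | gx = xg for all x ∈ G}
Direct product of abelian groups is abelian, so Z(G) = G

Z(ℤ_19 × ℤ_18) = ℤ_19 × ℤ_18


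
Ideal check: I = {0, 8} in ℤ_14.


Check ideal conditions for I = {0, 8} in ℤ_14:
(1) I is an additive subgroup? No
(2) For r ∈ ℤ_14 and a ∈ I: r·a ∈ I? No  [counterexample: r=2, a=8, r·a mod 14 = 2 ∉ I]

No, I is not an ideal of ℤ_14


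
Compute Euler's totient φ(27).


φ(n) = count of k ∈ {1,...,n} with gcd(k,n)=1
Coprimes to 27: {1, 2, 4, 5, 7, 8, 10, 11, 13, 14, 16, 17, 19, 20, 22, 23, 25, 26}
Count: 18

φ(27) = 18


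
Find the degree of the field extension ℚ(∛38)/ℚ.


∛38 has minimal polynomial x³ - 38 (irreducible over ℚ since 38 is not a perfect cube)

[ℚ(∛38)/ℚ] = 3


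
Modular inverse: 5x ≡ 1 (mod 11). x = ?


Use the extended Euclidean algorithm to write 1 = 5·s + 11·t; then s mod 11 is the inverse.
Euclidean algorithm:
  5 = 0·11 + 5
  11 = 2·5 + 1
  5 = 5·1 + 0
gcd(5,11) = 1
Back-substitution gives: 5·(-2) + 11·(1) = 1
So 5⁻¹ ≡ -2 ≡ 9 (mod 11)
Check: 5 × 9 = 45 ≡ 1 (mod 11) ✓

5⁻¹ ≡ 9 (mod 11)


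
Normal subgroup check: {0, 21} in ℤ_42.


H = {0, 21} in ℤ_42
ℤ_42 is abelian; every subgroup of an abelian group is normal

Yes, normal subgroup


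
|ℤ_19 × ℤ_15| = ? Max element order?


|ℤ_19 × ℤ_15| = 19 × 15 = 285
Max element order = lcm(19,15) = 285
Cyclic? Yes (gcd=1)

|ℤ_19×ℤ_15| = 285, max element order = 285


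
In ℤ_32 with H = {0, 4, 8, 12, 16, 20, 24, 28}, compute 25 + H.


25 + H = {25 + h (mod 32) : h ∈ H}
25+0=25, 25+4=29, 25+8=1, 25+12=5, 25+16=9, 25+20=13, 25+24=17, 25+28=21
25 + H = {1, 5, 9, 13, 17, 21, 25, 29} = 1 + H

25 + H = {1, 5, 9, 13, 17, 21, 25, 29}


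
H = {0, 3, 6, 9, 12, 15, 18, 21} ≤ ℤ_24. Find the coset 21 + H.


21 + H = {21 + h (mod 24) : h ∈ H}
21+0=21, 21+3=0, 21+6=3, 21+9=6, 21+12=9, 21+15=12, 21+18=15, 21+21=18
21 + H = {0, 3, 6, 9, 12, 15, 18, 21} = 0 + H

21 + H = {0, 3, 6, 9, 12, 15, 18, 21}


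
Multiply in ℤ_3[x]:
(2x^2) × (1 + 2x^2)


Expand and collect like terms; reduce coefficients mod 3:
x^0: 0·1 = 0 ≡ 0 (mod 3)
x^1: 0·0 + 0·1 = 0 ≡ 0 (mod 3)
x^2: 0·2 + 0·0 + 2·1 = 2 ≡ 2 (mod 3)
x^3: 0·2 + 2·0 = 0 ≡ 0 (mod 3)
x^4: 2·2 = 4 ≡ 1 (mod 3)
Result: 2x^2 + x^4

f · g = 2x^2 + x^4


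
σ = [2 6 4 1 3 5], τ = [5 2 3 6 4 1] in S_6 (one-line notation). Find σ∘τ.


σ∘τ: apply τ first, then σ
1 →τ 5 →σ 3
2 →τ 2 →σ 6
3 →τ 3 →σ 4
4 →τ 6 →σ 5
5 →τ 4 →σ 1
6 →τ 1 →σ 2

σ∘τ = [3 6 4 5 1 2]


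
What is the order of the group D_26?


|D_n| = 2n (n rotations and n reflections)
|D_26| = 2×26 = 52

|D_26| = 52


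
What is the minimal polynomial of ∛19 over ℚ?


∛19 satisfies x³ - 19 = 0, irreducible over ℚ (no rational root; 19 is not a perfect cube)

Minimal polynomial: x³ - 19


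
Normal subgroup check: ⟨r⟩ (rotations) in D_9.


H = ⟨r⟩ (rotations) in D_9
The rotation subgroup ⟨r⟩ has index 2 in D_9, so it is normal

Yes, normal subgroup


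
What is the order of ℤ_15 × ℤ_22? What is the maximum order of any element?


|ℤ_15 × ℤ_22| = 15 × 22 = 330
Max element order = lcm(15,22) = 330
Cyclic? Yes (gcd=1)

|ℤ_15×ℤ_22| = 330, max element order = 330


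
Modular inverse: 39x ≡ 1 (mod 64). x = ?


Use the extended Euclidean algorithm to write 1 = 39·s + 64·t; then s mod 64 is the inverse.
Euclidean algorithm:
  39 = 0·64 + 39
  64 = 1·39 + 25
  39 = 1·25 + 14
  25 = 1·14 + 11
  14 = 1·11 + 3
  11 = 3·3 + 2
  3 = 1·2 + 1
  2 = 2·1 + 0
gcd(39,64) = 1
Back-substitution gives: 39·(23) + 64·(-14) = 1
So 39⁻¹ ≡ 23 ≡ 23 (mod 64)
Check: 39 × 23 = 897 ≡ 1 (mod 64) ✓

39⁻¹ ≡ 23 (mod 64)


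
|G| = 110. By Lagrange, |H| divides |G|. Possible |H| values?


Lagrange's theorem: |H| divides |G|
|G| = 110
Divisors of 110: 1, 2, 5, 10, 11, 22, 55, 110

Possible subgroup orders: {1, 2, 5, 10, 11, 22, 55, 110}


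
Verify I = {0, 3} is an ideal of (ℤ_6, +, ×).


Check ideal conditions for I = {0, 3} in ℤ_6:
(1) I is an additive subgroup? Yes
(2) For r ∈ ℤ_6 and a ∈ I: r·a ∈ I? Yes

Yes, I is an ideal of ℤ_6


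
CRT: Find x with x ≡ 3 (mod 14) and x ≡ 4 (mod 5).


m₁ = 14, m₂ = 5, gcd = 1, so CRT applies. M = m₁·m₂ = 70
Let M₁ = M/m₁ = 5, M₂ = M/m₂ = 14
Find y₁ ≡ M₁⁻¹ (mod m₁): 5⁻¹ ≡ 3 (mod 14)
Find y₂ ≡ M₂⁻¹ (mod m₂): 14⁻¹ ≡ 4 (mod 5)
x = a₁·M₁·y₁ + a₂·M₂·y₂ = 3·5·3 + 4·14·4 = 269
Reduce mod 70: x ≡ 59
Check: 59 mod 14 = 3 ✓, 59 mod 5 = 4 ✓

x ≡ 59 (mod 70)


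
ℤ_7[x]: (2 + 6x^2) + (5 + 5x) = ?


Add coefficients mod 7:
x^0: 2 + 5 = 0 (mod 7)
x^1: 0 + 5 = 5 (mod 7)
x^2: 6 + 0 = 6 (mod 7)
Result: 5x + 6x^2

f + g = 5x + 6x^2


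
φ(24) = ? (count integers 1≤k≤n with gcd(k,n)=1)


φ(n) = count of k ∈ {1,...,n} with gcd(k,n)=1
Coprimes to 24: {1, 5, 7, 11, 13, 17, 19, 23}
Count: 8

φ(24) = 8


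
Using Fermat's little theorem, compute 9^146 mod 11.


Fermat's little theorem: if p is prime and gcd(a,p)=1, then a^(p-1) ≡ 1 (mod p)
p = 11 is prime, gcd(9,11) = 1
Reduce exponent: 146 mod 10 = 6
So 9^146 ≡ 9^6 (mod 11)
9^6 mod 11 = 9

9^146 ≡ 9 (mod 11)


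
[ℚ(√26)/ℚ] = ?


√26 has minimal polynomial x² - 26 (irreducible over ℚ since 26 is squarefree)

[ℚ(√26)/ℚ] = 2


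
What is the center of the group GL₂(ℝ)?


Z(G) = {g ∈ G | gx = xg for all x ∈ G}
Only scalar multiples of the identity commute with all invertible matrices

Z(GL₂(ℝ)) = {aI : a ∈ ℝ, a ≠ 0}


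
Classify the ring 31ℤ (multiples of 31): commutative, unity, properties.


31ℤ is a commutative ring under +,× but has no multiplicative identity (1 ∉ 31ℤ); it has no zero divisors, but without unity it is not an integral domain
Commutative: Yes
Integral domain: No
Has unity: No

31ℤ (multiples of 31): Commutative=Yes, Unity=No


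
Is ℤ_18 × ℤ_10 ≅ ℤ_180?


Comparing ℤ_18 × ℤ_10 and ℤ_180:
gcd(18,10) = 2 ≠ 1. Max element order in ℤ_18×ℤ_10 is lcm(18,10) = 90 < 180, so it has no element of order 180

No, ℤ_18 × ℤ_10 ≇ ℤ_180


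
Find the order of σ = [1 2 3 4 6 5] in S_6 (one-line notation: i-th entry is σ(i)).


Cycle decomposition: (5 6)
Cycle lengths: 2
Order = lcm(2) = 2

ord(σ) = 2


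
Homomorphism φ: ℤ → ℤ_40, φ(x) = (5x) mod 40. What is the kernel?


Kernel = preimage of identity
ker(φ) = {x ∈ ℤ : 5x ≡ 0 (mod 40)}. gcd(5,40) = 5, so 5x ≡ 0 (mod 40) ⟺ x ≡ 0 (mod 40/5 = 8). Hence ker(φ) = 8ℤ

ker(φ) = 8ℤ
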